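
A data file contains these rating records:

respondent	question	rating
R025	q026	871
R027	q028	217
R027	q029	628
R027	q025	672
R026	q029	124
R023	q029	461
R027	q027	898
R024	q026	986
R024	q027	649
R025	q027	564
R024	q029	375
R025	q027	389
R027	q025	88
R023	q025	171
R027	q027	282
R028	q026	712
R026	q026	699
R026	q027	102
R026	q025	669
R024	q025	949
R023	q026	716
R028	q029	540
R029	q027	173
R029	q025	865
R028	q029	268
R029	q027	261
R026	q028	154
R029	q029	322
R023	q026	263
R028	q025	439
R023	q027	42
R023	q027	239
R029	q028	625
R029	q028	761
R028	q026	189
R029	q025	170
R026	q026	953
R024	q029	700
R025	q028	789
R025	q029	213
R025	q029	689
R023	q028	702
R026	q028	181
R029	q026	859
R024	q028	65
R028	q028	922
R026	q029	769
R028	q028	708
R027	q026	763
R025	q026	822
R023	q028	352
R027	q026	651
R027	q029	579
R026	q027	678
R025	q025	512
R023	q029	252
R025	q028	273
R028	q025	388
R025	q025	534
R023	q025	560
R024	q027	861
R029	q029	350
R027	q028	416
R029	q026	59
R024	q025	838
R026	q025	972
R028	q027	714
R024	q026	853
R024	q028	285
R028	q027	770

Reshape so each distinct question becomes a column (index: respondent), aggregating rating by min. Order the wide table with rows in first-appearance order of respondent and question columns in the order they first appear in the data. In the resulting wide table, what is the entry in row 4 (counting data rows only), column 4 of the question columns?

171

With rows in first-appearance order of respondent, row 4 is respondent=R023. question columns in first-appearance order: q026, q028, q029, q025, q027; column 4 is q025.
Long rows with respondent=R023, question=q025: min(171, 560) = 171.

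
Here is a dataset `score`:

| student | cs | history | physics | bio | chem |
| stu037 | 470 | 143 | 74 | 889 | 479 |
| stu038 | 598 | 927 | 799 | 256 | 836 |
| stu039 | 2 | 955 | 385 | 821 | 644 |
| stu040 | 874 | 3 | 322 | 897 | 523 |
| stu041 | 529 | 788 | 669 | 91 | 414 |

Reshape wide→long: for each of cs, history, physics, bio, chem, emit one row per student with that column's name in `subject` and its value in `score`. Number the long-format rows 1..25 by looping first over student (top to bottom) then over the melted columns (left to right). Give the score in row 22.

788

25 rows total (5 × 5). Row 22: index ⌊(22-1)/5⌋ = 4 into student → stu041; (22-1) mod 5 = 1 into the melted columns → history.
So row 22 is (stu041, history, 788); score = 788.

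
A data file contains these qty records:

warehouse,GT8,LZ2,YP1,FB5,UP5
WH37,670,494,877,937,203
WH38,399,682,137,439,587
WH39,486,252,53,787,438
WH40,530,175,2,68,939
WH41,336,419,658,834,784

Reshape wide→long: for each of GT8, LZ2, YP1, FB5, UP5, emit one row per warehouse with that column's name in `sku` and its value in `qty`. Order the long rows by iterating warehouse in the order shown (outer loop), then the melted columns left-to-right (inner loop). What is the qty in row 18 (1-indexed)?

25 rows total (5 × 5). Row 18: index ⌊(18-1)/5⌋ = 3 into warehouse → WH40; (18-1) mod 5 = 2 into the melted columns → YP1.
So row 18 is (WH40, YP1, 2); qty = 2.

2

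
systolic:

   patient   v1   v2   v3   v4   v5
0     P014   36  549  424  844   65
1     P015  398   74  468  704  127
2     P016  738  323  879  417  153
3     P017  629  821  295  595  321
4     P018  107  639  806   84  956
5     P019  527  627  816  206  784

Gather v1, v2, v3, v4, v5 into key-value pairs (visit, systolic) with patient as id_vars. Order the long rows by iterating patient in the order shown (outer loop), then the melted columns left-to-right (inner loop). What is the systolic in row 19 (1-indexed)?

30 rows total (6 × 5). Row 19: index ⌊(19-1)/5⌋ = 3 into patient → P017; (19-1) mod 5 = 3 into the melted columns → v4.
So row 19 is (P017, v4, 595); systolic = 595.

595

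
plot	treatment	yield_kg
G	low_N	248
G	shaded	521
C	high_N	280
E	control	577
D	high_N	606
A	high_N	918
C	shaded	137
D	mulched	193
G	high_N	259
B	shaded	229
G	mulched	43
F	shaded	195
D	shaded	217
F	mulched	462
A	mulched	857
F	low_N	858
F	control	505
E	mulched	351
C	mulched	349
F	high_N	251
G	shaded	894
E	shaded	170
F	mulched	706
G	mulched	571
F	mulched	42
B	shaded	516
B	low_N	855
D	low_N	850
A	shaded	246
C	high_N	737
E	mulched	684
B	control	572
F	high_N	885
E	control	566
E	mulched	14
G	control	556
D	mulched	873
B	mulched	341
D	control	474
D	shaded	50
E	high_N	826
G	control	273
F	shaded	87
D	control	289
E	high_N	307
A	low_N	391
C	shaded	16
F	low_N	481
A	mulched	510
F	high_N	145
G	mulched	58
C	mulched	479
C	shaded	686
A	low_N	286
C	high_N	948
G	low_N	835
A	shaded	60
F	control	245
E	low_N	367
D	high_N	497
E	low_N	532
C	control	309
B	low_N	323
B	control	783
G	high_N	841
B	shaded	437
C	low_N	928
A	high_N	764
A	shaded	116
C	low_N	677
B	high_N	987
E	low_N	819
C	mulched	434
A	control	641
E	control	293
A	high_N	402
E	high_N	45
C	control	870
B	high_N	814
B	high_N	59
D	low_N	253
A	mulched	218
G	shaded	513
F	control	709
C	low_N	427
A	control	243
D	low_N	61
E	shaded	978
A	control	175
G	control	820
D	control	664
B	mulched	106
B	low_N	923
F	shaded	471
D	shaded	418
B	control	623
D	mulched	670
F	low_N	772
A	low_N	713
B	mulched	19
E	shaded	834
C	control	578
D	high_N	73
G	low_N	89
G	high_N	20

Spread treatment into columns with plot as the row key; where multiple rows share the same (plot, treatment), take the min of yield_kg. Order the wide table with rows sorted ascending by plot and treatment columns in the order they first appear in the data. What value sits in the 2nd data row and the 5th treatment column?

19

With rows sorted ascending by plot, row 2 is plot=B. treatment columns in first-appearance order: low_N, shaded, high_N, control, mulched; column 5 is mulched.
Long rows with plot=B, treatment=mulched: min(341, 106, 19) = 19.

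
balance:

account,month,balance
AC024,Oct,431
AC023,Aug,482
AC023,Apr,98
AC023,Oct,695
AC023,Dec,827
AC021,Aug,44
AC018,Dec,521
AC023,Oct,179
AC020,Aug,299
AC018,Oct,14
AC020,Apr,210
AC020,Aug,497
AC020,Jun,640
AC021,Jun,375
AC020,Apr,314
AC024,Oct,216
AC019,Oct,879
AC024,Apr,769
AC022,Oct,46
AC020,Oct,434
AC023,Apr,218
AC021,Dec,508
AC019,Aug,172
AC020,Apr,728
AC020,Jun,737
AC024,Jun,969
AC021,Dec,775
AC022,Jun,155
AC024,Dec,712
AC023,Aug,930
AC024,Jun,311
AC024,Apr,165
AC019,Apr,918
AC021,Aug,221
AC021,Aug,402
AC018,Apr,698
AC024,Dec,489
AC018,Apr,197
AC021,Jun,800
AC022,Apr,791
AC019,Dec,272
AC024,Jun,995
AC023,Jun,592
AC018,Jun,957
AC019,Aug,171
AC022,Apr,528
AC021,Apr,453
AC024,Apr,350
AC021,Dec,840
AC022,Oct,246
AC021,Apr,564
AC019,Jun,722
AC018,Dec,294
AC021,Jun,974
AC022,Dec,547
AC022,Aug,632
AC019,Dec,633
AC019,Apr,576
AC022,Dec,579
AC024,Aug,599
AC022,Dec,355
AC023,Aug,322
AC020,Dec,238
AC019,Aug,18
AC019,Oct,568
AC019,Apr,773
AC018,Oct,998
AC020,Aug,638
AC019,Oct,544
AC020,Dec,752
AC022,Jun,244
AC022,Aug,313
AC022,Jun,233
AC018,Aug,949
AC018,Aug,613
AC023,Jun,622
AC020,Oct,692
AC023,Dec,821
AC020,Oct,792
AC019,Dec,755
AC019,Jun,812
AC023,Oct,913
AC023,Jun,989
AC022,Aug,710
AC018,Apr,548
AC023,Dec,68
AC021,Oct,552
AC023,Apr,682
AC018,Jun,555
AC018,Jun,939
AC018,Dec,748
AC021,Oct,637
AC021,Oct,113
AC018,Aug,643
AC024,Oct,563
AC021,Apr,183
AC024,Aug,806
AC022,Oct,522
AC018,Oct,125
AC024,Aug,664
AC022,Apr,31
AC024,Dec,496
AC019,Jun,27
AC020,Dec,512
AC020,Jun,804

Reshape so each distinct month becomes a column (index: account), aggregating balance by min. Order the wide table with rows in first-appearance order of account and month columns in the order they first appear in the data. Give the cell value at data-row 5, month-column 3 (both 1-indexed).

With rows in first-appearance order of account, row 5 is account=AC020. month columns in first-appearance order: Oct, Aug, Apr, Dec, Jun; column 3 is Apr.
Long rows with account=AC020, month=Apr: min(210, 314, 728) = 210.

210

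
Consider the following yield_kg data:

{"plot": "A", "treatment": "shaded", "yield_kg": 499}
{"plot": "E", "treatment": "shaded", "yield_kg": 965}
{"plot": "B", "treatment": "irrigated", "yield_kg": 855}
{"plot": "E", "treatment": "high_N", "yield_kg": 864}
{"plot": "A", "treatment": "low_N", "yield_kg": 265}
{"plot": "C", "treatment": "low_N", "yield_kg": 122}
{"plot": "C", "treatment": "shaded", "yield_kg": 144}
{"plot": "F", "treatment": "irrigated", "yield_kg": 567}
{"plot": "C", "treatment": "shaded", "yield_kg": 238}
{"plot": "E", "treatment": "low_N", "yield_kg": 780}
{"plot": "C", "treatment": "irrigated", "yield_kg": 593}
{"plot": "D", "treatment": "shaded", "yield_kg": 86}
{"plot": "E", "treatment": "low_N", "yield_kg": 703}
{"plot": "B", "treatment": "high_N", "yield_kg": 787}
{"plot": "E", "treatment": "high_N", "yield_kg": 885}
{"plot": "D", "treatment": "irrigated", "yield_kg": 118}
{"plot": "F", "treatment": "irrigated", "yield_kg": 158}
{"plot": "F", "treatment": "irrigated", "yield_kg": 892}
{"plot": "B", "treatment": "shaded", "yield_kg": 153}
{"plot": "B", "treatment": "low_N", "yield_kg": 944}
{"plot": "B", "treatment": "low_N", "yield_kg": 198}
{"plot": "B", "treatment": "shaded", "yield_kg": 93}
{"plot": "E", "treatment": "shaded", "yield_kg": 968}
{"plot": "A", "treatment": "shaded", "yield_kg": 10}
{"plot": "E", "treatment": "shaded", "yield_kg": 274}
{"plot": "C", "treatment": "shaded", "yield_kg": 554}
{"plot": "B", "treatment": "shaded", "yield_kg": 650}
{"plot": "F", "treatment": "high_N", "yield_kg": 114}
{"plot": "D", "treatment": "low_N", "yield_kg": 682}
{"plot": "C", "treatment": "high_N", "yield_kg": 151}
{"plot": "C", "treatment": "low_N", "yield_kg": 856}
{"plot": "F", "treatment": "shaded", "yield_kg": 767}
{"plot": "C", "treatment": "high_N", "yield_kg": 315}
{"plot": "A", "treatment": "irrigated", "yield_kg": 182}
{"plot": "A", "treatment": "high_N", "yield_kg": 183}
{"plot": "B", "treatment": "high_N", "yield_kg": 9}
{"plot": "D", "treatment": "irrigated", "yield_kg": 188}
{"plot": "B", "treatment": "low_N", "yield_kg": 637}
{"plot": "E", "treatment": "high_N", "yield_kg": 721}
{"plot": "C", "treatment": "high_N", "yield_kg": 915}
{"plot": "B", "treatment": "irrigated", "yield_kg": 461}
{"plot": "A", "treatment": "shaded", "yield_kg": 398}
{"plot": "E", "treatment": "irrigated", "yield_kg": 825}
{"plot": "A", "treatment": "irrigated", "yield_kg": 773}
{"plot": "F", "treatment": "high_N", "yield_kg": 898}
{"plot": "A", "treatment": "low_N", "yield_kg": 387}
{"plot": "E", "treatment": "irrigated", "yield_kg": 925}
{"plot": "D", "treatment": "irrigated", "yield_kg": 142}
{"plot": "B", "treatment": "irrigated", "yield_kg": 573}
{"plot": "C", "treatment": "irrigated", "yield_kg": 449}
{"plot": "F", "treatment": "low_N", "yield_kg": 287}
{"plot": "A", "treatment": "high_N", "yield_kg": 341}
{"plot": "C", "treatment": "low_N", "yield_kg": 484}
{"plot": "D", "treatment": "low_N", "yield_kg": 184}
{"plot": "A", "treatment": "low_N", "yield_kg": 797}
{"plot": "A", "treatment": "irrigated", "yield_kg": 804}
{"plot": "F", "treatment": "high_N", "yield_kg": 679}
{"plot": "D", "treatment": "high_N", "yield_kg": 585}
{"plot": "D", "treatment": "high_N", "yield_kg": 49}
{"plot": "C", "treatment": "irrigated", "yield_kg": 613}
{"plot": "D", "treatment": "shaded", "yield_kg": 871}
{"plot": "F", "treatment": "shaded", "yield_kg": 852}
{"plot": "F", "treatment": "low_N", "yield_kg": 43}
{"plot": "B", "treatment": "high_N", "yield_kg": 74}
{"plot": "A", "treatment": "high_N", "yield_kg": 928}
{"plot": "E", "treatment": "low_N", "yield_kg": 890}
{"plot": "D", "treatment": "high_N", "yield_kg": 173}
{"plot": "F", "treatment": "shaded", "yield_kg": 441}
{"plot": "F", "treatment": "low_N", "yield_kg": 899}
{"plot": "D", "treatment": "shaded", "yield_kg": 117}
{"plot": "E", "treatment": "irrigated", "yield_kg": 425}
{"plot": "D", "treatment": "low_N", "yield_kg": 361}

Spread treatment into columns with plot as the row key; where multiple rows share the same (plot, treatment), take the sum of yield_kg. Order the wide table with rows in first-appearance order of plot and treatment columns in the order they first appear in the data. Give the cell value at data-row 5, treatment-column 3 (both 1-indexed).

1691

With rows in first-appearance order of plot, row 5 is plot=F. treatment columns in first-appearance order: shaded, irrigated, high_N, low_N; column 3 is high_N.
Long rows with plot=F, treatment=high_N: 114 + 898 + 679 = 1691.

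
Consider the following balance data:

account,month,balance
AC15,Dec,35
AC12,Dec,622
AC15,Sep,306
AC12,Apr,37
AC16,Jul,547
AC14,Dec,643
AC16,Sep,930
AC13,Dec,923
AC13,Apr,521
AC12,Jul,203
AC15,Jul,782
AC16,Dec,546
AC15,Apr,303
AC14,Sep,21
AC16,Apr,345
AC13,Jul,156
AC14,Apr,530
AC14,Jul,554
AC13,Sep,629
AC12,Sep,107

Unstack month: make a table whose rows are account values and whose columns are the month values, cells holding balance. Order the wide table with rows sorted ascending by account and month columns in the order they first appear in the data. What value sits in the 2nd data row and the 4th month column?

156

With rows sorted ascending by account, row 2 is account=AC13. month columns in first-appearance order: Dec, Sep, Apr, Jul; column 4 is Jul.
Long rows with account=AC13, month=Jul: balance = 156.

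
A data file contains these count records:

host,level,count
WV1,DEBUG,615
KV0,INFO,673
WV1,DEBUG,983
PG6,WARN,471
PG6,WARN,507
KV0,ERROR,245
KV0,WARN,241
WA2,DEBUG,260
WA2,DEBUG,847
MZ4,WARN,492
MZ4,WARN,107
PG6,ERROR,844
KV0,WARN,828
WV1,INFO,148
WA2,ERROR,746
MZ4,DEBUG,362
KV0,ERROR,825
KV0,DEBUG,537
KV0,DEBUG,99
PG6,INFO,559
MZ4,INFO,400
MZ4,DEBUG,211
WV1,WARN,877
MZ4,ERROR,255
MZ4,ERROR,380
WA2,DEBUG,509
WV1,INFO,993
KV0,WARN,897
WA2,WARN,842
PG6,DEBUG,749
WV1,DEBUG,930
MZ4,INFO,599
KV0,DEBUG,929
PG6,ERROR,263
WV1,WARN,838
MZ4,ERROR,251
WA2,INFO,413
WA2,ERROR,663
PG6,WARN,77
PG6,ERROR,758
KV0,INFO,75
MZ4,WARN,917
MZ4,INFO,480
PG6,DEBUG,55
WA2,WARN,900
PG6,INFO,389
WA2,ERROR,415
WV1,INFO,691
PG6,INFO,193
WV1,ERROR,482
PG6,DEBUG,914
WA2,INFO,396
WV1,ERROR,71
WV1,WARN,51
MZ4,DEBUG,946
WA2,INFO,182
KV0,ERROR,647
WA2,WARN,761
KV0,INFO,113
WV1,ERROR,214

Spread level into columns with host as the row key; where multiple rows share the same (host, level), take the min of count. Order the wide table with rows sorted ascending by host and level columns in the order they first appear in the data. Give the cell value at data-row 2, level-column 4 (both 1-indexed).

251

With rows sorted ascending by host, row 2 is host=MZ4. level columns in first-appearance order: DEBUG, INFO, WARN, ERROR; column 4 is ERROR.
Long rows with host=MZ4, level=ERROR: min(255, 380, 251) = 251.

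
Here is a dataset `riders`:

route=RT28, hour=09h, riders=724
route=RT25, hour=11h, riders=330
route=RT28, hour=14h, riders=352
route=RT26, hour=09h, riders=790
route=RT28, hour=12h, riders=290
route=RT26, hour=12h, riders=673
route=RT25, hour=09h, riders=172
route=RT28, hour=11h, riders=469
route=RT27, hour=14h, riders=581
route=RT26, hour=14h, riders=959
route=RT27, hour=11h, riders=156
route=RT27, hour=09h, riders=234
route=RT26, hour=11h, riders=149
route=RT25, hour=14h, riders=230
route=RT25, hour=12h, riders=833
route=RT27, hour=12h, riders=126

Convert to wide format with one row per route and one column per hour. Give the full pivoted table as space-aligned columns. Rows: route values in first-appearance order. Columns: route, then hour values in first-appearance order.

Columns: route plus the 4 distinct hour values (09h, 11h, 14h, 12h).
For example, row RT28 column 09h takes riders=724 from the long row (RT28, 09h).

route  09h  11h  14h  12h
RT28   724  469  352  290
RT25   172  330  230  833
RT26   790  149  959  673
RT27   234  156  581  126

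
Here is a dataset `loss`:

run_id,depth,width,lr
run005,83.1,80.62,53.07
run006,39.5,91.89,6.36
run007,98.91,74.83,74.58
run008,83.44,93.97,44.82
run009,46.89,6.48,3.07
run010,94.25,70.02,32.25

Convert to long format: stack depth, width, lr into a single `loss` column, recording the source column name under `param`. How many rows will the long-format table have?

6 run_id values × 3 melted columns = 18 rows.

18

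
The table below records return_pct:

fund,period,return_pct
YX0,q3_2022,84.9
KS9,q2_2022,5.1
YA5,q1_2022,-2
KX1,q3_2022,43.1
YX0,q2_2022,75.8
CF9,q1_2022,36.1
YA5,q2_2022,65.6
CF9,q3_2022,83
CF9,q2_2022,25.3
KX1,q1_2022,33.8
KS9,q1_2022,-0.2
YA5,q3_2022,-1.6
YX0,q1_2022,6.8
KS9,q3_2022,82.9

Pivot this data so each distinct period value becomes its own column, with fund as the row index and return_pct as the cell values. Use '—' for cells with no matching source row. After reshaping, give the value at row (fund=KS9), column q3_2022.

The long row with fund=KS9, period=q3_2022 has return_pct=82.9.

82.9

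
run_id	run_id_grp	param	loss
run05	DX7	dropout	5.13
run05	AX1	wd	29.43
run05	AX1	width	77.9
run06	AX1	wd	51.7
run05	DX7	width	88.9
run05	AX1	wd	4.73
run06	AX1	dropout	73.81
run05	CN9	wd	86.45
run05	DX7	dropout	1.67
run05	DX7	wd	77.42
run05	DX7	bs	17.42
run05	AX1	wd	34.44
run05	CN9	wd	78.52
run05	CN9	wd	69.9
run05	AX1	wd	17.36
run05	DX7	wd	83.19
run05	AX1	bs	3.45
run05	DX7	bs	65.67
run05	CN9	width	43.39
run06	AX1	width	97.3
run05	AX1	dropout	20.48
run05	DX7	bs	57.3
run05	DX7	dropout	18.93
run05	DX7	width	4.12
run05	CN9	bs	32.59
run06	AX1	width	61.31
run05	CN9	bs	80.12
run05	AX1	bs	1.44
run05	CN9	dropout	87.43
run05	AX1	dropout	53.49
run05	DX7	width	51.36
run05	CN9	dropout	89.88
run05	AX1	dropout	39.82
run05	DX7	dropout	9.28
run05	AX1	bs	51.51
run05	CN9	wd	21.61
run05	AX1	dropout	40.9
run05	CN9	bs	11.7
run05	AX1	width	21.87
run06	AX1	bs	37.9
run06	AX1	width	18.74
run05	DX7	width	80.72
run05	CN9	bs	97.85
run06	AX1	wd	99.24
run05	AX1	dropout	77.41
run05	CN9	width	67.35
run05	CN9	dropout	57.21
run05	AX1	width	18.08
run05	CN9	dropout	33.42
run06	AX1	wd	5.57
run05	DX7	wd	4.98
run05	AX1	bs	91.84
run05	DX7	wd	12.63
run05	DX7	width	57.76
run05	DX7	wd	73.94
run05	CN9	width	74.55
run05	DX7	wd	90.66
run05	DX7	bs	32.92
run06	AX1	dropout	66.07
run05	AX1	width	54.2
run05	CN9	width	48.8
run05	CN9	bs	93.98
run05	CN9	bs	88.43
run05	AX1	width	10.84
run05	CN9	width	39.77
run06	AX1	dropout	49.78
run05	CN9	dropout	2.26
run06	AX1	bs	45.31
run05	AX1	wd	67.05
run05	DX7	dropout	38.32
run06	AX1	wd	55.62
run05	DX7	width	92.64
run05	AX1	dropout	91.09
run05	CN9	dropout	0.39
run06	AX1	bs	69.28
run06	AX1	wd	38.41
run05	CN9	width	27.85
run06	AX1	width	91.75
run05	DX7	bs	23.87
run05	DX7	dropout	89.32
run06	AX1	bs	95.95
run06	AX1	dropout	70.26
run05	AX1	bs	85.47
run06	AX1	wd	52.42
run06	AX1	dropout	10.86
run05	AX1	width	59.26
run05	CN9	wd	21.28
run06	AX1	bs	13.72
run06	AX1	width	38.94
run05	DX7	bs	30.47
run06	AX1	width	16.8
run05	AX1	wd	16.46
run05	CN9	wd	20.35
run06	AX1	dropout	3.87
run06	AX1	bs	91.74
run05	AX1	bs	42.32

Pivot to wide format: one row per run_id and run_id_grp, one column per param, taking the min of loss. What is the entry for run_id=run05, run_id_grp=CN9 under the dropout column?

0.39

Rows with run_id=run05, run_id_grp=CN9 and param=dropout: loss values are 87.43, 89.88, 57.21, 33.42, 2.26, 0.39.
min(87.43, 89.88, 57.21, 33.42, 2.26, 0.39) = 0.39.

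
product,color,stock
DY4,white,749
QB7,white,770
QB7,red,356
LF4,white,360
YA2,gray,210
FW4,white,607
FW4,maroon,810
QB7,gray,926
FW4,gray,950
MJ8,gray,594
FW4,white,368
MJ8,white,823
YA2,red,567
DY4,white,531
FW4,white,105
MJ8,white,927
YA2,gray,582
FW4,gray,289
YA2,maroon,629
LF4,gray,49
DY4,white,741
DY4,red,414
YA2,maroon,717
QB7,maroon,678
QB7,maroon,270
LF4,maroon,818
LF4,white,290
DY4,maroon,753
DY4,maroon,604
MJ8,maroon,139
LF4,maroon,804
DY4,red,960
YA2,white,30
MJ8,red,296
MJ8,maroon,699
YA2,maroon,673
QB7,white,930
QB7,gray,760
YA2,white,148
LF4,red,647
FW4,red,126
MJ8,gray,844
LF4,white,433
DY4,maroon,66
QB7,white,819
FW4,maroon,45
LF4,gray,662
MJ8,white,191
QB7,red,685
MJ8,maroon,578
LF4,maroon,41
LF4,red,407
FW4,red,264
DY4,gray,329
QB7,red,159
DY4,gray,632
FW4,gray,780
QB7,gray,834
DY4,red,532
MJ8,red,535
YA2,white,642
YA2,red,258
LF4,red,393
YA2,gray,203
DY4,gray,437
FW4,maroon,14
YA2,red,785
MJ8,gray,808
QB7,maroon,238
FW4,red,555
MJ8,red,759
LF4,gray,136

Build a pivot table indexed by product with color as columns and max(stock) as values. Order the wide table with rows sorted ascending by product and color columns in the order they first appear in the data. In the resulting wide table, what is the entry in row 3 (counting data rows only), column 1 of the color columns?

433

With rows sorted ascending by product, row 3 is product=LF4. color columns in first-appearance order: white, red, gray, maroon; column 1 is white.
Long rows with product=LF4, color=white: max(360, 290, 433) = 433.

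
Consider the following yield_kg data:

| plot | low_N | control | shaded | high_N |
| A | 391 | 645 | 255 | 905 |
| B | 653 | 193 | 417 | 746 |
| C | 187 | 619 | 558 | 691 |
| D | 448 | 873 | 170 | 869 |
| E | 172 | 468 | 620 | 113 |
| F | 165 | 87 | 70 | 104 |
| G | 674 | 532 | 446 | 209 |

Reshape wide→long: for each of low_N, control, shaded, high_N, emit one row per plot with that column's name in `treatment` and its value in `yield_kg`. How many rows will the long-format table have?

7 plot values × 4 melted columns = 28 rows.

28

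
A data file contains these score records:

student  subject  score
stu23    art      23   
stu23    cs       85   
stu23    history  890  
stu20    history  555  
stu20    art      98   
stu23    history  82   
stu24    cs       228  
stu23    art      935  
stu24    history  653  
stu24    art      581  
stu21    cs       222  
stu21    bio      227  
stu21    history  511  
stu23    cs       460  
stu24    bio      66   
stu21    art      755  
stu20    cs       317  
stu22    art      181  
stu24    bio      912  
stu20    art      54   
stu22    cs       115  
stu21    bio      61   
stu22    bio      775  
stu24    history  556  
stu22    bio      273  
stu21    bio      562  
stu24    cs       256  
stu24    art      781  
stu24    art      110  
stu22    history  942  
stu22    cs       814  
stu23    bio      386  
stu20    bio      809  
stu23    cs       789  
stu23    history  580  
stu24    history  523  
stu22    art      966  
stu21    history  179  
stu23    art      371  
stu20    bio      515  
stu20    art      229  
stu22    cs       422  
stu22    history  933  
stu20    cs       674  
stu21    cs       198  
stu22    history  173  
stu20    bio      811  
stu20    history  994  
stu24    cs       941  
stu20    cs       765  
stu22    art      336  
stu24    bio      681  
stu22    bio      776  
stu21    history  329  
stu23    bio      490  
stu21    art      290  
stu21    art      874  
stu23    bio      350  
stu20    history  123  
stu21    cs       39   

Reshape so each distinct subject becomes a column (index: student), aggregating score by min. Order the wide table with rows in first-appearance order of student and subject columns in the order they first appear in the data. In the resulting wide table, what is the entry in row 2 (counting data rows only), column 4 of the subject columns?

515

With rows in first-appearance order of student, row 2 is student=stu20. subject columns in first-appearance order: art, cs, history, bio; column 4 is bio.
Long rows with student=stu20, subject=bio: min(809, 515, 811) = 515.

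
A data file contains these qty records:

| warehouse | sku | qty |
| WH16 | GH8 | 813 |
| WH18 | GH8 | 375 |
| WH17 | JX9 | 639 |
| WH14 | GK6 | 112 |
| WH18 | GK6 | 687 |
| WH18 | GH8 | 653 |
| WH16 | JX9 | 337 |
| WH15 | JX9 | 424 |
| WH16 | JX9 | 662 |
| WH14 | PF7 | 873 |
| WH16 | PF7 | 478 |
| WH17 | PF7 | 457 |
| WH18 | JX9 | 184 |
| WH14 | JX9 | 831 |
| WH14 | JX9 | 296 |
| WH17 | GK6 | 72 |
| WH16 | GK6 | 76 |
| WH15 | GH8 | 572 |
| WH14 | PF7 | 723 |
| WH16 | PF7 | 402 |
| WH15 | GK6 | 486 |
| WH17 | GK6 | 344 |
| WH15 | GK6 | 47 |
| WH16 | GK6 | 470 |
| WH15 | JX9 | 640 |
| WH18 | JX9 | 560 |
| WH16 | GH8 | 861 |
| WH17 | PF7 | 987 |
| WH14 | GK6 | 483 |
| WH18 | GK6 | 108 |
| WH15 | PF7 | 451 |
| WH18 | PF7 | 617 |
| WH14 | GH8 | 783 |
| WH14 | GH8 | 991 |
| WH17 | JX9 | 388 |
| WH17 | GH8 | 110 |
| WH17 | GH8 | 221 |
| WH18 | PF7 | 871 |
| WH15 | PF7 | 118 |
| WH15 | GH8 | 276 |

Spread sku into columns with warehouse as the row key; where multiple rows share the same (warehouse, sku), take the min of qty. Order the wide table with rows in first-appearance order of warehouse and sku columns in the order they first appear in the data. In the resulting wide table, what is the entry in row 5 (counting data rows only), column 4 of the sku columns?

118

With rows in first-appearance order of warehouse, row 5 is warehouse=WH15. sku columns in first-appearance order: GH8, JX9, GK6, PF7; column 4 is PF7.
Long rows with warehouse=WH15, sku=PF7: min(451, 118) = 118.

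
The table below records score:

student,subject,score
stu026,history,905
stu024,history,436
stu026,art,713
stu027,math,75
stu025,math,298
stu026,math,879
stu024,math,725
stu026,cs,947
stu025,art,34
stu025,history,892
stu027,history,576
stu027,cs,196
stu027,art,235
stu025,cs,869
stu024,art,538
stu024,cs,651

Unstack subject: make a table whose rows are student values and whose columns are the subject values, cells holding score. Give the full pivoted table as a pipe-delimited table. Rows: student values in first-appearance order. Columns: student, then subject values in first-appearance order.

Columns: student plus the 4 distinct subject values (history, art, math, cs).
For example, row stu026 column history takes score=905 from the long row (stu026, history).

| student | history | art | math | cs |
| stu026 | 905 | 713 | 879 | 947 |
| stu024 | 436 | 538 | 725 | 651 |
| stu027 | 576 | 235 | 75 | 196 |
| stu025 | 892 | 34 | 298 | 869 |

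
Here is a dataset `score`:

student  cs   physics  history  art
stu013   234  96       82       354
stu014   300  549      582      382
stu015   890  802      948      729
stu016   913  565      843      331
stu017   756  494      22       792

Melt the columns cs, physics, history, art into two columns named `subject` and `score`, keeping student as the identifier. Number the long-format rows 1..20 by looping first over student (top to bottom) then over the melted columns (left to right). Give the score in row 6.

549

20 rows total (5 × 4). Row 6: index ⌊(6-1)/4⌋ = 1 into student → stu014; (6-1) mod 4 = 1 into the melted columns → physics.
So row 6 is (stu014, physics, 549); score = 549.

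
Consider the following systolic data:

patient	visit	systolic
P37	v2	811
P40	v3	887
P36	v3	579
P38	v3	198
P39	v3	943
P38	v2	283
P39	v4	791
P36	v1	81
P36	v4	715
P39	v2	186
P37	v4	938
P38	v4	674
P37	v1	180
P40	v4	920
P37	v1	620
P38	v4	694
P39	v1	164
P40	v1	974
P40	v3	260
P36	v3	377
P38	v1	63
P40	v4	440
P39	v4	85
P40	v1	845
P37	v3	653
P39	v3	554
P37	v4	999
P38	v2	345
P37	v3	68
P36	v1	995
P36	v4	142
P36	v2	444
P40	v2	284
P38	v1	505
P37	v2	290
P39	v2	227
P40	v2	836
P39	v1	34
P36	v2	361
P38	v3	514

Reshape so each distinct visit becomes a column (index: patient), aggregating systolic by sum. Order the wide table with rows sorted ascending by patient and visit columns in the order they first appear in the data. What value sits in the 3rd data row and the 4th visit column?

568

With rows sorted ascending by patient, row 3 is patient=P38. visit columns in first-appearance order: v2, v3, v4, v1; column 4 is v1.
Long rows with patient=P38, visit=v1: 63 + 505 = 568.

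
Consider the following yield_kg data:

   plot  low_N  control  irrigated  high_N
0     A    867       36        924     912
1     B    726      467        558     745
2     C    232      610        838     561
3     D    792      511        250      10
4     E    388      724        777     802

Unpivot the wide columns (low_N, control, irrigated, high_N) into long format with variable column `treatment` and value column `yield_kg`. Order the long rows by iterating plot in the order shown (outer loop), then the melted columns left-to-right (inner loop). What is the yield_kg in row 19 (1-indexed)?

20 rows total (5 × 4). Row 19: index ⌊(19-1)/4⌋ = 4 into plot → E; (19-1) mod 4 = 2 into the melted columns → irrigated.
So row 19 is (E, irrigated, 777); yield_kg = 777.

777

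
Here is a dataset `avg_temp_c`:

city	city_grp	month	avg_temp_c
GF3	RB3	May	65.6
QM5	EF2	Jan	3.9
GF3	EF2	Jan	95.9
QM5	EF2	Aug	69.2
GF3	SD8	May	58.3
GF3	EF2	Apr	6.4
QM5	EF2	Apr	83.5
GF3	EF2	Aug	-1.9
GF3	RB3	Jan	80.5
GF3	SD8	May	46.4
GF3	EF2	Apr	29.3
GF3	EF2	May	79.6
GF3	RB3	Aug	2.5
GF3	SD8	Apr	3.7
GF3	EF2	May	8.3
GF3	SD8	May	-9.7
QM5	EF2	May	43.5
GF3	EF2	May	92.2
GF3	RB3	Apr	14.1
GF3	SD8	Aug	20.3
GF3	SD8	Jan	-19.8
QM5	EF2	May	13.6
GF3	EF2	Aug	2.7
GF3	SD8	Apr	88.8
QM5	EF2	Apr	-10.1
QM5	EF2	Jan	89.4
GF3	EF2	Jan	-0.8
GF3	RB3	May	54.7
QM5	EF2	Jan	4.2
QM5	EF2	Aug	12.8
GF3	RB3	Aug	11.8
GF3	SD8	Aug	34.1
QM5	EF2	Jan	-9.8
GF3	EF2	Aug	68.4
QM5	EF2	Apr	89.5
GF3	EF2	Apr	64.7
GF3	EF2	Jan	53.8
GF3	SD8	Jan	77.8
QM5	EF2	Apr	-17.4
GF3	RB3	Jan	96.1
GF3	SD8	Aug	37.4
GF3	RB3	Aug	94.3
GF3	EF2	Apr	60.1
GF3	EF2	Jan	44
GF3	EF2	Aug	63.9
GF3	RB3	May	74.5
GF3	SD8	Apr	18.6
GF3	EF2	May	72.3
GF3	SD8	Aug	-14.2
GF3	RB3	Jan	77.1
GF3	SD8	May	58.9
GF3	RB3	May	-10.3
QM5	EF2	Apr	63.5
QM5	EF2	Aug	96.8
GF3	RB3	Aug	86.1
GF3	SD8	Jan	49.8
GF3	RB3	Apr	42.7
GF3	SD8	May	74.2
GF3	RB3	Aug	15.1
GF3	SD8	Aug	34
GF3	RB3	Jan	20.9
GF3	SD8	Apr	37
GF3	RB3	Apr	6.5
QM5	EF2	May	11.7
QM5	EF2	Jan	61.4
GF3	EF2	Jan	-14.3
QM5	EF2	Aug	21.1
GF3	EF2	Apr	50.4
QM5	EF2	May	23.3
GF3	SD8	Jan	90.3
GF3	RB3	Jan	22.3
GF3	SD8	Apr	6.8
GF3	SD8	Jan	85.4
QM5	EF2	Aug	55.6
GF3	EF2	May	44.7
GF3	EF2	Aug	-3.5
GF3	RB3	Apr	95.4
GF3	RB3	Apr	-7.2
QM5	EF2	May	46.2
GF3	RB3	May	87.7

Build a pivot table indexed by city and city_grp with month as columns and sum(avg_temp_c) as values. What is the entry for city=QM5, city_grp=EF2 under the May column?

Rows with city=QM5, city_grp=EF2 and month=May: avg_temp_c values are 43.5, 13.6, 11.7, 23.3, 46.2.
43.5 + 13.6 + 11.7 + 23.3 + 46.2 = 138.3.

138.3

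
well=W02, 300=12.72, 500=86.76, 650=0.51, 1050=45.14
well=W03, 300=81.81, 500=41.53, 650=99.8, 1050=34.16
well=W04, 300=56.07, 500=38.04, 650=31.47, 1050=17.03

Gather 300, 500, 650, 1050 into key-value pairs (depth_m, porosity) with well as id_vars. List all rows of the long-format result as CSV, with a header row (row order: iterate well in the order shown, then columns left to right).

Each (well, column) pair becomes one row: 3 × 4 = 12 rows.
For example, (W02, 300) → porosity=12.72.

well,depth_m,porosity
W02,300,12.72
W02,500,86.76
W02,650,0.51
W02,1050,45.14
W03,300,81.81
W03,500,41.53
W03,650,99.8
W03,1050,34.16
W04,300,56.07
W04,500,38.04
W04,650,31.47
W04,1050,17.03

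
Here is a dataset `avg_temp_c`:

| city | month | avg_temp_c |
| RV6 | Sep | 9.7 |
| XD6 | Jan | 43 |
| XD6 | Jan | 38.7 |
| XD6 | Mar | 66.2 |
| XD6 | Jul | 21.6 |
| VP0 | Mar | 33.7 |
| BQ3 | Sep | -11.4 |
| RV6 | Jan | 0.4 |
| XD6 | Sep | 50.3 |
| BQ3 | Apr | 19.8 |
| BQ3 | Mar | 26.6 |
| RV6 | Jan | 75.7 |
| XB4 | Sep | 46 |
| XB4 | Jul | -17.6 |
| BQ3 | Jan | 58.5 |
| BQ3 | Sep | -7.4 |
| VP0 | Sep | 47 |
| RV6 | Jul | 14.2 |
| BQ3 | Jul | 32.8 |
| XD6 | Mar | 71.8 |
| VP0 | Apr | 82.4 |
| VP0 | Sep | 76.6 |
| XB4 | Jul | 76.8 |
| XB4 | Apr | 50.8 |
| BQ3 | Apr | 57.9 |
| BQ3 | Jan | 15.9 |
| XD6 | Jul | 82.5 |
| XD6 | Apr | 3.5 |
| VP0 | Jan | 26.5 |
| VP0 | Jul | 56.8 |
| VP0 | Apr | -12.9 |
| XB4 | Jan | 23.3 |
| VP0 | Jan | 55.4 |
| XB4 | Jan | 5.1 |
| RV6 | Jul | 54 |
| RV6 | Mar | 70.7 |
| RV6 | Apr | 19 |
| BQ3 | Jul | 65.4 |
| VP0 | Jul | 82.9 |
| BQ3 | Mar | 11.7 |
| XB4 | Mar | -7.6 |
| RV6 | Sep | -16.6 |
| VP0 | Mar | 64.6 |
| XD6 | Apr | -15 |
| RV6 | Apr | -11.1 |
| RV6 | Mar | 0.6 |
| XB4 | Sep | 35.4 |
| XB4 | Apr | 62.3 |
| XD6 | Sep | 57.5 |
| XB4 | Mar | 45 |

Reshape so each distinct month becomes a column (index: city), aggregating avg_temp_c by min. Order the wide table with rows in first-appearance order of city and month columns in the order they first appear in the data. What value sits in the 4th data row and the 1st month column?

-11.4

With rows in first-appearance order of city, row 4 is city=BQ3. month columns in first-appearance order: Sep, Jan, Mar, Jul, Apr; column 1 is Sep.
Long rows with city=BQ3, month=Sep: min(-11.4, -7.4) = -11.4.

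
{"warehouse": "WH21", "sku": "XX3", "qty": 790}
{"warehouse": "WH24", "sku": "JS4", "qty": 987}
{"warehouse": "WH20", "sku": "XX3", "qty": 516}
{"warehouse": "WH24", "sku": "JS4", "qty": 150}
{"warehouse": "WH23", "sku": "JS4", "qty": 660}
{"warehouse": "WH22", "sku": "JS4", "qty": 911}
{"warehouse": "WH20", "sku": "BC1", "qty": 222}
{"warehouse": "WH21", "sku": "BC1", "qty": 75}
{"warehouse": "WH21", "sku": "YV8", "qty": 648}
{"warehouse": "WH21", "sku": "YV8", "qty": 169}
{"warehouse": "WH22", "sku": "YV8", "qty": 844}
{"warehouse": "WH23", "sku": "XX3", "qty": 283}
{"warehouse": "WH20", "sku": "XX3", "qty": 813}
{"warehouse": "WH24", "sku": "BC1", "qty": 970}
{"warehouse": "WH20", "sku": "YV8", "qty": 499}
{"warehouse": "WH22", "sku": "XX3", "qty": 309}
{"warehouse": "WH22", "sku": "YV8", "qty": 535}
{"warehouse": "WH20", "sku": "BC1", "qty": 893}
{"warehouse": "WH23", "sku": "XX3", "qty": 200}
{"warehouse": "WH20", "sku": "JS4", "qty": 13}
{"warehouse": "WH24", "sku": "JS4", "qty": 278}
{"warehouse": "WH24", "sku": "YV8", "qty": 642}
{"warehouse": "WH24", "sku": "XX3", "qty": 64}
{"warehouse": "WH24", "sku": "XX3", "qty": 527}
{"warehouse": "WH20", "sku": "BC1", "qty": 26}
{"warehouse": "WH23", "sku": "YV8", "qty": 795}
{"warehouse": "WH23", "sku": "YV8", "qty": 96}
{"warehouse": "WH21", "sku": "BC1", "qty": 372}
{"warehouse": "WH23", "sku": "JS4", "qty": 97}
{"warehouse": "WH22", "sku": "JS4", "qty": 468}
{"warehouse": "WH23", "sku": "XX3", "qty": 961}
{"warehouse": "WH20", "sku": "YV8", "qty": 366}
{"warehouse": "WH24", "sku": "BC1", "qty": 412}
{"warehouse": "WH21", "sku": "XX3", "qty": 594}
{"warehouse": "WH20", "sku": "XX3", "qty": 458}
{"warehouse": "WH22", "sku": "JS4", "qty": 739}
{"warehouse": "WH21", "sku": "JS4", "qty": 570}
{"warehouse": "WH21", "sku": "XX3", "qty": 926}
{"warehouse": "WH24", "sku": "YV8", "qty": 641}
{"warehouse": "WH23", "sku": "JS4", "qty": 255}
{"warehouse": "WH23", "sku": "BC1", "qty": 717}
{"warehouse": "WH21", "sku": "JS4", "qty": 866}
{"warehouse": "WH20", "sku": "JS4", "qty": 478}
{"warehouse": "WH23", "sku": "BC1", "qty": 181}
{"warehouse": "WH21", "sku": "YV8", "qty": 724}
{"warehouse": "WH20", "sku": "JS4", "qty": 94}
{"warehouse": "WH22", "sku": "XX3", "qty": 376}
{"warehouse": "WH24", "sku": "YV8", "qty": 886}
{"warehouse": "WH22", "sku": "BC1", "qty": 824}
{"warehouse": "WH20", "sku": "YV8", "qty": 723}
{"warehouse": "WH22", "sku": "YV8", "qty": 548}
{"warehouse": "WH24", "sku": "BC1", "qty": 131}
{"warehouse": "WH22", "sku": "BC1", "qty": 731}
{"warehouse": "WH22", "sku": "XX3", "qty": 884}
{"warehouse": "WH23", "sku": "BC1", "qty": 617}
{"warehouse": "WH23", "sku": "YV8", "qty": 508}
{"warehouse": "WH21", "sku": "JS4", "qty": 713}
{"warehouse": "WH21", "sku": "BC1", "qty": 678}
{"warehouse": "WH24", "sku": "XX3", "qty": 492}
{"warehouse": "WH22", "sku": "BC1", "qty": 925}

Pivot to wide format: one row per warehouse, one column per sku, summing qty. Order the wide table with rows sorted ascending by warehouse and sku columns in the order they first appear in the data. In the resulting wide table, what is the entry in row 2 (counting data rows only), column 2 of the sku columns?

2149

With rows sorted ascending by warehouse, row 2 is warehouse=WH21. sku columns in first-appearance order: XX3, JS4, BC1, YV8; column 2 is JS4.
Long rows with warehouse=WH21, sku=JS4: 570 + 866 + 713 = 2149.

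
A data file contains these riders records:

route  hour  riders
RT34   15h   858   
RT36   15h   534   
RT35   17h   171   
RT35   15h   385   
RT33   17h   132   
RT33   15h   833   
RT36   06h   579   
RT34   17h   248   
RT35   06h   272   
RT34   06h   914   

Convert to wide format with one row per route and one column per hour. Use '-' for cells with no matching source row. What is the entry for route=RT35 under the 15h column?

The long row with route=RT35, hour=15h has riders=385.

385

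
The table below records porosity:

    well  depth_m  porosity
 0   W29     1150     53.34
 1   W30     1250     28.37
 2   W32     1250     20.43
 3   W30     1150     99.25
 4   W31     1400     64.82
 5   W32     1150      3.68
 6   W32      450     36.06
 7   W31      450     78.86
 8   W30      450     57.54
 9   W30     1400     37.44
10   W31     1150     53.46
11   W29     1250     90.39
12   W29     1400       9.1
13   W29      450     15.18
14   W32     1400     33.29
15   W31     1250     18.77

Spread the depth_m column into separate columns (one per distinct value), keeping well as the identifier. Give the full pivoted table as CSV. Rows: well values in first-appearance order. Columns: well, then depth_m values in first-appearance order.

well,1150,1250,1400,450
W29,53.34,90.39,9.1,15.18
W30,99.25,28.37,37.44,57.54
W32,3.68,20.43,33.29,36.06
W31,53.46,18.77,64.82,78.86

Columns: well plus the 4 distinct depth_m values (1150, 1250, 1400, 450).
For example, row W29 column 1150 takes porosity=53.34 from the long row (W29, 1150).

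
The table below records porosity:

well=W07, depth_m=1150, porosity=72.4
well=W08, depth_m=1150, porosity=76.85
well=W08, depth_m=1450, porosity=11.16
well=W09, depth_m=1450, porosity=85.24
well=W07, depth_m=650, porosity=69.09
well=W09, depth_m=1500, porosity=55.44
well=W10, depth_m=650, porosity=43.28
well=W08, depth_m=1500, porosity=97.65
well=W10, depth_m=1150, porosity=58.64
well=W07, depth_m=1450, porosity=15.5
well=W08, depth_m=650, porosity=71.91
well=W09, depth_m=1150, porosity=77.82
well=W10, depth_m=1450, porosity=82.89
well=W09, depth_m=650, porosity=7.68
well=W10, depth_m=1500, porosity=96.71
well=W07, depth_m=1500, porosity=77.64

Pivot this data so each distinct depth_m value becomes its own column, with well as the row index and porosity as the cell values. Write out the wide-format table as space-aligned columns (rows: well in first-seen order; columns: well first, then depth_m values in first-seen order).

well  1150   1450   650    1500 
W07   72.4   15.5   69.09  77.64
W08   76.85  11.16  71.91  97.65
W09   77.82  85.24  7.68   55.44
W10   58.64  82.89  43.28  96.71

Columns: well plus the 4 distinct depth_m values (1150, 1450, 650, 1500).
For example, row W07 column 1150 takes porosity=72.4 from the long row (W07, 1150).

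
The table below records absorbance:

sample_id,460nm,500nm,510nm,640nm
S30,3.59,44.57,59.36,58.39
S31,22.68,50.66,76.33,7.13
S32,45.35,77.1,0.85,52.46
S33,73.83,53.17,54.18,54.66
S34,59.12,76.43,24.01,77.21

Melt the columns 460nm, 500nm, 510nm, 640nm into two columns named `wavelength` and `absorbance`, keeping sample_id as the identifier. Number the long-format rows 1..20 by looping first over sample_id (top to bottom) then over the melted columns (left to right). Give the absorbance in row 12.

52.46

20 rows total (5 × 4). Row 12: index ⌊(12-1)/4⌋ = 2 into sample_id → S32; (12-1) mod 4 = 3 into the melted columns → 640nm.
So row 12 is (S32, 640nm, 52.46); absorbance = 52.46.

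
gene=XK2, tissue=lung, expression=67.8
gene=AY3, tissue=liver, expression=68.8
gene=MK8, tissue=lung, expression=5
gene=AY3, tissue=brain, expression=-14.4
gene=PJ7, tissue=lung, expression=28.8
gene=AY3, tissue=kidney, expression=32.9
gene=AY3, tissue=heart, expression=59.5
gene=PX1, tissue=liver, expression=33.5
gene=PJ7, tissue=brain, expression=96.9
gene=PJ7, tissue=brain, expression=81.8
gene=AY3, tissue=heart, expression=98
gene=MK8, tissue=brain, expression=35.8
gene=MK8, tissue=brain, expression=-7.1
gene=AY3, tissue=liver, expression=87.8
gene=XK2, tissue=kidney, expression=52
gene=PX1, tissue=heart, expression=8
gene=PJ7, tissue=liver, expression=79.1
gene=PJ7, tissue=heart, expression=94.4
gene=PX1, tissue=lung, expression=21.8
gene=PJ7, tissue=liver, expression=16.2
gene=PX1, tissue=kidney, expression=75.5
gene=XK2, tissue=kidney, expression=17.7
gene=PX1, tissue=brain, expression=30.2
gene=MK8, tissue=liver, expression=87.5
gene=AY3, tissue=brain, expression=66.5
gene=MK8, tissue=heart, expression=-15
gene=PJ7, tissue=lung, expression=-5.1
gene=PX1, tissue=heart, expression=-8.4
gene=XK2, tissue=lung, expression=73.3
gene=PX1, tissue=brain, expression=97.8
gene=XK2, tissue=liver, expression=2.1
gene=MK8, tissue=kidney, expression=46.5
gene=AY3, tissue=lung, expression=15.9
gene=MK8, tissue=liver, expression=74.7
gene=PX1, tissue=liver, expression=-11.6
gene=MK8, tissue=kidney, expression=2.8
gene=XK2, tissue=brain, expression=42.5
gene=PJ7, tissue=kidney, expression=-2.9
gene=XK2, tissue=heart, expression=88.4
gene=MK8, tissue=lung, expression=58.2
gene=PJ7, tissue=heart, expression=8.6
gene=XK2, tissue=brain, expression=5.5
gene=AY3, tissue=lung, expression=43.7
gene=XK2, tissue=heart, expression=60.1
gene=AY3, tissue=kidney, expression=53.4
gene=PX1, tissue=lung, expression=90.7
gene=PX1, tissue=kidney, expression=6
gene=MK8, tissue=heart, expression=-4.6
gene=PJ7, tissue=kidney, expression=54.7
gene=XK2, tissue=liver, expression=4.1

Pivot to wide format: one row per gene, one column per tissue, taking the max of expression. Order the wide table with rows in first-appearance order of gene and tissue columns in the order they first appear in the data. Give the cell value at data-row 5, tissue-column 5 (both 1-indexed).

With rows in first-appearance order of gene, row 5 is gene=PX1. tissue columns in first-appearance order: lung, liver, brain, kidney, heart; column 5 is heart.
Long rows with gene=PX1, tissue=heart: max(8, -8.4) = 8.

8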